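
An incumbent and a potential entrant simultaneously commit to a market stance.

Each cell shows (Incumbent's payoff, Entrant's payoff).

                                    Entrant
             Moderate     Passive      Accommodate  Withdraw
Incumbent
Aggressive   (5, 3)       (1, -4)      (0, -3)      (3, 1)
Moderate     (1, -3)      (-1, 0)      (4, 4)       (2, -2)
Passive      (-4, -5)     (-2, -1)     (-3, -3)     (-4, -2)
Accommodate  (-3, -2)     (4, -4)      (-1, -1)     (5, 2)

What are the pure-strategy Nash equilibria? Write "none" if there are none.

(Aggressive, Moderate): Incumbent gets 5, best alternative 1; Entrant gets 3, best alternative 1. No profitable deviation — NE.
(Aggressive, Passive): Incumbent can switch to Accommodate (1 → 4). Not NE.
(Aggressive, Accommodate): Incumbent can switch to Moderate (0 → 4). Not NE.
(Aggressive, Withdraw): Incumbent can switch to Accommodate (3 → 5). Not NE.
(Moderate, Moderate): Incumbent can switch to Aggressive (1 → 5). Not NE.
(Moderate, Passive): Incumbent can switch to Aggressive (-1 → 1). Not NE.
(Moderate, Accommodate): Incumbent gets 4, best alternative 0; Entrant gets 4, best alternative 0. No profitable deviation — NE.
(Moderate, Withdraw): Incumbent can switch to Aggressive (2 → 3). Not NE.
(Passive, Moderate): Incumbent can switch to Aggressive (-4 → 5). Not NE.
(Passive, Passive): Incumbent can switch to Aggressive (-2 → 1). Not NE.
(Passive, Accommodate): Incumbent can switch to Aggressive (-3 → 0). Not NE.
(Passive, Withdraw): Incumbent can switch to Aggressive (-4 → 3). Not NE.
(Accommodate, Withdraw): Incumbent gets 5, best alternative 3; Entrant gets 2, best alternative -1. No profitable deviation — NE.
(The remaining 3 profiles each have a profitable deviation by the same check.)

Pure-strategy Nash equilibria: (Aggressive, Moderate); (Moderate, Accommodate); (Accommodate, Withdraw)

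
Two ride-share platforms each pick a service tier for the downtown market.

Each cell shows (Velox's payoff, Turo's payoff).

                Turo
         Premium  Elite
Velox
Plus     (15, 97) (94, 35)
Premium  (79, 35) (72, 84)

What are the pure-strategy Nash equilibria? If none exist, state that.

For each player, find the best response to each opponent profile; mutual best responses are the pure NE.
Velox against Premium: payoffs 15, 79 → best response Premium.
Velox against Elite: payoffs 94, 72 → best response Plus.
Turo against Plus: payoffs 97, 35 → best response Premium.
Turo against Premium: payoffs 35, 84 → best response Elite.
No profile is a mutual best response for all players.

This game has no pure Nash equilibrium.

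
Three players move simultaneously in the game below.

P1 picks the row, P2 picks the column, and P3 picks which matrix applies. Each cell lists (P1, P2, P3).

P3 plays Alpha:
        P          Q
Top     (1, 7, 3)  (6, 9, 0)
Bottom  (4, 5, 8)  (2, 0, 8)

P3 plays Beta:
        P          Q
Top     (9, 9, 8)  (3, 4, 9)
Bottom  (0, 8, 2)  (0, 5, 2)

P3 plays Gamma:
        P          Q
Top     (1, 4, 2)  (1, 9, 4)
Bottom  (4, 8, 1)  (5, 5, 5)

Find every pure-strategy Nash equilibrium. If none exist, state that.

P1 against (P, Alpha): payoffs 1, 4 → best response Bottom.
P1 against (P, Beta): payoffs 9, 0 → best response Top.
P1 against (P, Gamma): payoffs 1, 4 → best response Bottom.
P1 against (Q, Alpha): payoffs 6, 2 → best response Top.
P1 against (Q, Beta): payoffs 3, 0 → best response Top.
P1 against (Q, Gamma): payoffs 1, 5 → best response Bottom.
P2 against (Top, Alpha): payoffs 7, 9 → best response Q.
P2 against (Top, Beta): payoffs 9, 4 → best response P.
P2 against (Top, Gamma): payoffs 4, 9 → best response Q.
P2 against (Bottom, Alpha): payoffs 5, 0 → best response P.
P2 against (Bottom, Beta): payoffs 8, 5 → best response P.
P2 against (Bottom, Gamma): payoffs 8, 5 → best response P.
P3 against (Top, P): payoffs 3, 8, 2 → best response Beta.
P3 against (Top, Q): payoffs 0, 9, 4 → best response Beta.
P3 against (Bottom, P): payoffs 8, 2, 1 → best response Alpha.
P3 against (Bottom, Q): payoffs 8, 2, 5 → best response Alpha.
Mutual best responses: (Top, P, Beta); (Bottom, P, Alpha).

Pure-strategy Nash equilibria: (Top, P, Beta); (Bottom, P, Alpha)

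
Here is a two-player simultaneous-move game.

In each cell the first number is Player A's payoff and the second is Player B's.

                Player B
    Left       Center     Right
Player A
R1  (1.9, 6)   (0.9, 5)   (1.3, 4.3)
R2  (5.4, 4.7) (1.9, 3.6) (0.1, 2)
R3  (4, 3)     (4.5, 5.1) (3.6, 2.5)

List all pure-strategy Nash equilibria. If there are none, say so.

Player A against Left: payoffs 1.9, 5.4, 4 → best response R2.
Player A against Center: payoffs 0.9, 1.9, 4.5 → best response R3.
Player A against Right: payoffs 1.3, 0.1, 3.6 → best response R3.
Player B against R1: payoffs 6, 5, 4.3 → best response Left.
Player B against R2: payoffs 4.7, 3.6, 2 → best response Left.
Player B against R3: payoffs 3, 5.1, 2.5 → best response Center.
Mutual best responses: (R2, Left); (R3, Center).

(R2, Left), (R3, Center)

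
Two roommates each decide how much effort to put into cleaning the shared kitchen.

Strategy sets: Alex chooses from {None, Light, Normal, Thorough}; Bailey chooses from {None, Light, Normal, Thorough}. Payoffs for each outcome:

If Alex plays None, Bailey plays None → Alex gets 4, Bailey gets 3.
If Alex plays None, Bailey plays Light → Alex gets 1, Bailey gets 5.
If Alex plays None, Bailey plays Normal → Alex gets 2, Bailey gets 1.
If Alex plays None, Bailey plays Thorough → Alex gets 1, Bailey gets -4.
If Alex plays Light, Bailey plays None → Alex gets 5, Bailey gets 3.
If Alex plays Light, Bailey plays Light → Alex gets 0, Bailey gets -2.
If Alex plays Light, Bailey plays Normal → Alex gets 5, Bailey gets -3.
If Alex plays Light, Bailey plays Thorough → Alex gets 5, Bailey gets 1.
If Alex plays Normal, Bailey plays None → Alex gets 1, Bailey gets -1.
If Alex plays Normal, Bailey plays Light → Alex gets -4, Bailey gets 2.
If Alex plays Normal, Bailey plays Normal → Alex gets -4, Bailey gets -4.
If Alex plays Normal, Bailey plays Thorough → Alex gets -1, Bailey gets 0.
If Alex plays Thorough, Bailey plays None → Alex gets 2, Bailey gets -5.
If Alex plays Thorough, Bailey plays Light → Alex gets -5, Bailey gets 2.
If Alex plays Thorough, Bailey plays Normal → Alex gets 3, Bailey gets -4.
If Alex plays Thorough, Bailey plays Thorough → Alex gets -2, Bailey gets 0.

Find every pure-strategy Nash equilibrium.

For each player, find the best response to each opponent profile; mutual best responses are the pure NE.
Alex against None: payoffs 4, 5, 1, 2 → best response Light.
Alex against Light: payoffs 1, 0, -4, -5 → best response None.
Alex against Normal: payoffs 2, 5, -4, 3 → best response Light.
Alex against Thorough: payoffs 1, 5, -1, -2 → best response Light.
Bailey against None: payoffs 3, 5, 1, -4 → best response Light.
Bailey against Light: payoffs 3, -2, -3, 1 → best response None.
Bailey against Normal: payoffs -1, 2, -4, 0 → best response Light.
Bailey against Thorough: payoffs -5, 2, -4, 0 → best response Light.
Mutual best responses: (None, Light); (Light, None).

Pure-strategy Nash equilibria: (None, Light), (Light, None)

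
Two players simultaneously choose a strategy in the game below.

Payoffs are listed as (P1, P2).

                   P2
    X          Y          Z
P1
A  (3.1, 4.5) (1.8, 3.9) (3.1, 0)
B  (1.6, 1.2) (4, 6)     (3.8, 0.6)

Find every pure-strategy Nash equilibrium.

Check each profile: it is a Nash equilibrium iff no player can strictly gain by switching unilaterally.
(A, X): P1 gets 3.1, best alternative 1.6; P2 gets 4.5, best alternative 3.9. No profitable deviation — NE.
(A, Y): P1 can switch to B (1.8 → 4). Not NE.
(A, Z): P1 can switch to B (3.1 → 3.8). Not NE.
(B, X): P1 can switch to A (1.6 → 3.1). Not NE.
(B, Y): P1 gets 4, best alternative 1.8; P2 gets 6, best alternative 1.2. No profitable deviation — NE.
(B, Z): P2 can switch to X (0.6 → 1.2). Not NE.

Pure-strategy Nash equilibria: (A, X) and (B, Y)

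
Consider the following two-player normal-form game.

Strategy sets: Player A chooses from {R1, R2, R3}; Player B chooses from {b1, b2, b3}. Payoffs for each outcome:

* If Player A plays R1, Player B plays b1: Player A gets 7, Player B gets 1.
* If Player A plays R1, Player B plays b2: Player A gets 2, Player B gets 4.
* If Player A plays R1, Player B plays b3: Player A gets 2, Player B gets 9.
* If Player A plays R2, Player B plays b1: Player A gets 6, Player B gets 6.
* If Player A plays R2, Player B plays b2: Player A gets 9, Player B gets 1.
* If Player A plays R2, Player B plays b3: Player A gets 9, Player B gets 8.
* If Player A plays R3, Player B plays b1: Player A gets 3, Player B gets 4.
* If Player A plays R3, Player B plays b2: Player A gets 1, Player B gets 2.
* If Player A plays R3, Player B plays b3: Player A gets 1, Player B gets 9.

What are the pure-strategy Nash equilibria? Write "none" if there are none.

(R1, b1): Player B can switch to b2 (1 → 4). Not NE.
(R1, b2): Player A can switch to R2 (2 → 9). Not NE.
(R1, b3): Player A can switch to R2 (2 → 9). Not NE.
(R2, b1): Player A can switch to R1 (6 → 7). Not NE.
(R2, b2): Player B can switch to b1 (1 → 6). Not NE.
(R2, b3): Player A gets 9, best alternative 2; Player B gets 8, best alternative 6. No profitable deviation — NE.
(R3, b1): Player A can switch to R1 (3 → 7). Not NE.
(R3, b2): Player A can switch to R1 (1 → 2). Not NE.
(R3, b3): Player A can switch to R1 (1 → 2). Not NE.

The unique pure-strategy Nash equilibrium is (R2, b3).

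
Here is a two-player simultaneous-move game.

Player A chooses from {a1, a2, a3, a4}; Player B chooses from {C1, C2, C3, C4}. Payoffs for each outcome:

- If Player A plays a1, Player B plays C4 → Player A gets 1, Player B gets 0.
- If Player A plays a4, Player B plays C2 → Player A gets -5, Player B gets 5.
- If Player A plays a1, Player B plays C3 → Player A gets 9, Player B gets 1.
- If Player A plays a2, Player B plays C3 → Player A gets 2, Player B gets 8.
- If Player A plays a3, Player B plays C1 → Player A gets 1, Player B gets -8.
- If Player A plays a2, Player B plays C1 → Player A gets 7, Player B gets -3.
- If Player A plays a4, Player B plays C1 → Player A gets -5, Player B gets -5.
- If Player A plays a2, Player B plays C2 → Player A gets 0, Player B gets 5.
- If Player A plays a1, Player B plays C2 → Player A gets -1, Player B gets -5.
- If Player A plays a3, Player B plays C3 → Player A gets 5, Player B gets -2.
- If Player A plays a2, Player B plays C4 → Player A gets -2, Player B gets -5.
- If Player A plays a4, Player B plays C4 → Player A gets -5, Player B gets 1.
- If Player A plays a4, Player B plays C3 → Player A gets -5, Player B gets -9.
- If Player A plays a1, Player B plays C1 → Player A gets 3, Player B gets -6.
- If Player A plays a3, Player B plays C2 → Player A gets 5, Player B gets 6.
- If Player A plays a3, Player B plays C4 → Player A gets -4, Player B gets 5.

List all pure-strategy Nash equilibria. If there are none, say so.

For each player, find the best response to each opponent profile; mutual best responses are the pure NE.
Player A against C1: payoffs 3, 7, 1, -5 → best response a2.
Player A against C2: payoffs -1, 0, 5, -5 → best response a3.
Player A against C3: payoffs 9, 2, 5, -5 → best response a1.
Player A against C4: payoffs 1, -2, -4, -5 → best response a1.
Player B against a1: payoffs -6, -5, 1, 0 → best response C3.
Player B against a2: payoffs -3, 5, 8, -5 → best response C3.
Player B against a3: payoffs -8, 6, -2, 5 → best response C2.
Player B against a4: payoffs -5, 5, -9, 1 → best response C2.
Mutual best responses: (a1, C3); (a3, C2).

Pure-strategy Nash equilibria: (a1, C3); (a3, C2)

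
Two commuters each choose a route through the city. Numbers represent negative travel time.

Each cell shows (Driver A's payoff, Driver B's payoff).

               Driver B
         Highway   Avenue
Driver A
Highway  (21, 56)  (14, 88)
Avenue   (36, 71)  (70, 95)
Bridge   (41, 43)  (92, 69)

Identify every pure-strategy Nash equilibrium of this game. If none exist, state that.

For each strategy profile, look for a profitable unilateral deviation.
(Highway, Highway): Driver A can switch to Avenue (21 → 36). Not NE.
(Highway, Avenue): Driver A can switch to Avenue (14 → 70). Not NE.
(Avenue, Highway): Driver A can switch to Bridge (36 → 41). Not NE.
(Avenue, Avenue): Driver A can switch to Bridge (70 → 92). Not NE.
(Bridge, Highway): Driver B can switch to Avenue (43 → 69). Not NE.
(Bridge, Avenue): Driver A gets 92, best alternative 70; Driver B gets 69, best alternative 43. No profitable deviation — NE.

Pure NE: (Bridge, Avenue)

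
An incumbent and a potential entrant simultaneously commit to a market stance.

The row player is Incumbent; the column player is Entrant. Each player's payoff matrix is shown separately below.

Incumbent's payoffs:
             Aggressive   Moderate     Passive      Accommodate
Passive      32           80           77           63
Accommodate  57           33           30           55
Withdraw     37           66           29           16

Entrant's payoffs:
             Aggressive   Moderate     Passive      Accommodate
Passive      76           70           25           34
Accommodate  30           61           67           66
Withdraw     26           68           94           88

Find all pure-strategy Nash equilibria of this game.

none

(Passive, Aggressive): Incumbent can switch to Accommodate (32 → 57). Not NE.
(Passive, Moderate): Entrant can switch to Aggressive (70 → 76). Not NE.
(Passive, Passive): Entrant can switch to Aggressive (25 → 76). Not NE.
(Passive, Accommodate): Entrant can switch to Aggressive (34 → 76). Not NE.
(Accommodate, Aggressive): Entrant can switch to Moderate (30 → 61). Not NE.
(Accommodate, Moderate): Incumbent can switch to Passive (33 → 80). Not NE.
(Accommodate, Passive): Incumbent can switch to Passive (30 → 77). Not NE.
(Accommodate, Accommodate): Incumbent can switch to Passive (55 → 63). Not NE.
(Withdraw, Aggressive): Incumbent can switch to Accommodate (37 → 57). Not NE.
(Withdraw, Moderate): Incumbent can switch to Passive (66 → 80). Not NE.
(Withdraw, Passive): Incumbent can switch to Passive (29 → 77). Not NE.
(Withdraw, Accommodate): Incumbent can switch to Passive (16 → 63). Not NE.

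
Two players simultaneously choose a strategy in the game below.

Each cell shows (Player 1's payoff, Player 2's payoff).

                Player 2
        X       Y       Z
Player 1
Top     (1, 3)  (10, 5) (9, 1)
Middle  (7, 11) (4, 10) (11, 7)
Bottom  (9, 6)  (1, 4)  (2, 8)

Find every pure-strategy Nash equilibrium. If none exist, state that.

Pure NE: (Top, Y)

Player 1 against X: payoffs 1, 7, 9 → best response Bottom.
Player 1 against Y: payoffs 10, 4, 1 → best response Top.
Player 1 against Z: payoffs 9, 11, 2 → best response Middle.
Player 2 against Top: payoffs 3, 5, 1 → best response Y.
Player 2 against Middle: payoffs 11, 10, 7 → best response X.
Player 2 against Bottom: payoffs 6, 4, 8 → best response Z.
Mutual best responses: (Top, Y).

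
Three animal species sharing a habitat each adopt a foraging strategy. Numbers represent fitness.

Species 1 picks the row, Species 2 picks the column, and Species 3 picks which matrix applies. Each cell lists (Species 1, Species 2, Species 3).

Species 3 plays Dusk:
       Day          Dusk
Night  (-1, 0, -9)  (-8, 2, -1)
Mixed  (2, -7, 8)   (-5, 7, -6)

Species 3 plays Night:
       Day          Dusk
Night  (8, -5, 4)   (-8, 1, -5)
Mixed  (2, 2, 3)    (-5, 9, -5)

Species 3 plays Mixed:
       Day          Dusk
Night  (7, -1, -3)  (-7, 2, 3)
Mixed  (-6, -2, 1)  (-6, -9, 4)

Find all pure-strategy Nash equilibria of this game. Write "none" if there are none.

(Night, Day, Dusk): Species 1 can switch to Mixed (-1 → 2). Not NE.
(Night, Day, Night): Species 2 can switch to Dusk (-5 → 1). Not NE.
(Night, Day, Mixed): Species 2 can switch to Dusk (-1 → 2). Not NE.
(Night, Dusk, Dusk): Species 1 can switch to Mixed (-8 → -5). Not NE.
(Night, Dusk, Night): Species 1 can switch to Mixed (-8 → -5). Not NE.
(Night, Dusk, Mixed): Species 1 can switch to Mixed (-7 → -6). Not NE.
(The remaining 6 profiles each have a profitable deviation by the same check.)

There is no pure-strategy Nash equilibrium.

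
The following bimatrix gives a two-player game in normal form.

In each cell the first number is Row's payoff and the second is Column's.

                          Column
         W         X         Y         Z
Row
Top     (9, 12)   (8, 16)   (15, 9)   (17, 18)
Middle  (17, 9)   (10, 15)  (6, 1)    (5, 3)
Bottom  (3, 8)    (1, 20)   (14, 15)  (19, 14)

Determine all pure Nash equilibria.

For each player, find the best response to each opponent profile; mutual best responses are the pure NE.
Row against W: payoffs 9, 17, 3 → best response Middle.
Row against X: payoffs 8, 10, 1 → best response Middle.
Row against Y: payoffs 15, 6, 14 → best response Top.
Row against Z: payoffs 17, 5, 19 → best response Bottom.
Column against Top: payoffs 12, 16, 9, 18 → best response Z.
Column against Middle: payoffs 9, 15, 1, 3 → best response X.
Column against Bottom: payoffs 8, 20, 15, 14 → best response X.
Mutual best responses: (Middle, X).

(Middle, X)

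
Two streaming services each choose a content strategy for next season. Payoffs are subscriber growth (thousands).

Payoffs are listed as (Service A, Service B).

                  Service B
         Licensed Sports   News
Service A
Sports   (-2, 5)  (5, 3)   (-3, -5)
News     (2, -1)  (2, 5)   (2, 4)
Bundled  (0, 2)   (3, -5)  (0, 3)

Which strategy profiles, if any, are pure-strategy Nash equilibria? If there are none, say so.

Service A against Licensed: payoffs -2, 2, 0 → best response News.
Service A against Sports: payoffs 5, 2, 3 → best response Sports.
Service A against News: payoffs -3, 2, 0 → best response News.
Service B against Sports: payoffs 5, 3, -5 → best response Licensed.
Service B against News: payoffs -1, 5, 4 → best response Sports.
Service B against Bundled: payoffs 2, -5, 3 → best response News.
No profile is a mutual best response for all players.

There is no pure-strategy Nash equilibrium.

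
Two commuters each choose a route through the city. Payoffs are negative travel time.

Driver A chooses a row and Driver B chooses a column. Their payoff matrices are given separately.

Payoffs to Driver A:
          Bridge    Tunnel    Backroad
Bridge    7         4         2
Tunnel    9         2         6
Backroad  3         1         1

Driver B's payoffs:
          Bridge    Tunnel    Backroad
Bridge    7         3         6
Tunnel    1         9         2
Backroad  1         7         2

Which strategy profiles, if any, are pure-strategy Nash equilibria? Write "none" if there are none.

none

Mark each player's best response to every combination of opponents' strategies; a profile where every player is best-responding is a pure Nash equilibrium.
Driver A against Bridge: payoffs 7, 9, 3 → best response Tunnel.
Driver A against Tunnel: payoffs 4, 2, 1 → best response Bridge.
Driver A against Backroad: payoffs 2, 6, 1 → best response Tunnel.
Driver B against Bridge: payoffs 7, 3, 6 → best response Bridge.
Driver B against Tunnel: payoffs 1, 9, 2 → best response Tunnel.
Driver B against Backroad: payoffs 1, 7, 2 → best response Tunnel.
No profile is a mutual best response for all players.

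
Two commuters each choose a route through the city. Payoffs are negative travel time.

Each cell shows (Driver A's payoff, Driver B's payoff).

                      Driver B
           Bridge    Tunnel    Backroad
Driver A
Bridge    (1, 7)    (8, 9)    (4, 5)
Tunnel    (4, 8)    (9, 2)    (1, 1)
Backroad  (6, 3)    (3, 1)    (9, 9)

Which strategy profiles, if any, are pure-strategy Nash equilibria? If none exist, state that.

(Backroad, Backroad)

Driver A against Bridge: payoffs 1, 4, 6 → best response Backroad.
Driver A against Tunnel: payoffs 8, 9, 3 → best response Tunnel.
Driver A against Backroad: payoffs 4, 1, 9 → best response Backroad.
Driver B against Bridge: payoffs 7, 9, 5 → best response Tunnel.
Driver B against Tunnel: payoffs 8, 2, 1 → best response Bridge.
Driver B against Backroad: payoffs 3, 1, 9 → best response Backroad.
Mutual best responses: (Backroad, Backroad).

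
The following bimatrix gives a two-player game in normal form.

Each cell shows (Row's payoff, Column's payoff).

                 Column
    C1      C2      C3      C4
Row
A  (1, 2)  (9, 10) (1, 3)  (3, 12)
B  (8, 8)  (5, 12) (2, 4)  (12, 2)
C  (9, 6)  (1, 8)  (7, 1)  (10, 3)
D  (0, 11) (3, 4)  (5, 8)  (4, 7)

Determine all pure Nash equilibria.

There is no pure-strategy Nash equilibrium.

(A, C1): Row can switch to B (1 → 8). Not NE.
(A, C2): Column can switch to C4 (10 → 12). Not NE.
(A, C3): Row can switch to B (1 → 2). Not NE.
(A, C4): Row can switch to B (3 → 12). Not NE.
(B, C1): Row can switch to C (8 → 9). Not NE.
(B, C2): Row can switch to A (5 → 9). Not NE.
(B, C3): Row can switch to C (2 → 7). Not NE.
(B, C4): Column can switch to C1 (2 → 8). Not NE.
(C, C1): Column can switch to C2 (6 → 8). Not NE.
(C, C2): Row can switch to A (1 → 9). Not NE.
(The remaining 6 profiles each have a profitable deviation by the same check.)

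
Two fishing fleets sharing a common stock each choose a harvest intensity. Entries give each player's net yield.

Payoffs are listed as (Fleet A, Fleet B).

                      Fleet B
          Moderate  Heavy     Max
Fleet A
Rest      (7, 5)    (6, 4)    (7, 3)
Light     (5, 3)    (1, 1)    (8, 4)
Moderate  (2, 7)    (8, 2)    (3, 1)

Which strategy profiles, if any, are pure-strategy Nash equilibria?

Pure-strategy Nash equilibria: (Rest, Moderate), (Light, Max)

Fleet A against Moderate: payoffs 7, 5, 2 → best response Rest.
Fleet A against Heavy: payoffs 6, 1, 8 → best response Moderate.
Fleet A against Max: payoffs 7, 8, 3 → best response Light.
Fleet B against Rest: payoffs 5, 4, 3 → best response Moderate.
Fleet B against Light: payoffs 3, 1, 4 → best response Max.
Fleet B against Moderate: payoffs 7, 2, 1 → best response Moderate.
Mutual best responses: (Rest, Moderate); (Light, Max).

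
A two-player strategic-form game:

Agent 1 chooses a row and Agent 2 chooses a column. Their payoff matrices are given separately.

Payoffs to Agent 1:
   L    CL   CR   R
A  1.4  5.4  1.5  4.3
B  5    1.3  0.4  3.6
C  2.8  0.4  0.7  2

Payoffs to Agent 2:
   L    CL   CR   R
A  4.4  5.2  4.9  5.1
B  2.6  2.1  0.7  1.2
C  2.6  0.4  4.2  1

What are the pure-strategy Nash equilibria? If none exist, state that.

The pure Nash equilibria are (A, CL); (B, L).

Agent 1 against L: payoffs 1.4, 5, 2.8 → best response B.
Agent 1 against CL: payoffs 5.4, 1.3, 0.4 → best response A.
Agent 1 against CR: payoffs 1.5, 0.4, 0.7 → best response A.
Agent 1 against R: payoffs 4.3, 3.6, 2 → best response A.
Agent 2 against A: payoffs 4.4, 5.2, 4.9, 5.1 → best response CL.
Agent 2 against B: payoffs 2.6, 2.1, 0.7, 1.2 → best response L.
Agent 2 against C: payoffs 2.6, 0.4, 4.2, 1 → best response CR.
Mutual best responses: (A, CL); (B, L).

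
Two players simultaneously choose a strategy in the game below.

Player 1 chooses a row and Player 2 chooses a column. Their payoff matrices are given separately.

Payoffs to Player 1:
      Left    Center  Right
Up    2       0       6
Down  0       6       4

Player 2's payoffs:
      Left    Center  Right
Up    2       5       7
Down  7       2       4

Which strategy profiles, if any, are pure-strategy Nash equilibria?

Pure NE: (Up, Right)

For each strategy profile, look for a profitable unilateral deviation.
(Up, Left): Player 2 can switch to Center (2 → 5). Not NE.
(Up, Center): Player 1 can switch to Down (0 → 6). Not NE.
(Up, Right): Player 1 gets 6, best alternative 4; Player 2 gets 7, best alternative 5. No profitable deviation — NE.
(Down, Left): Player 1 can switch to Up (0 → 2). Not NE.
(Down, Center): Player 2 can switch to Left (2 → 7). Not NE.
(Down, Right): Player 1 can switch to Up (4 → 6). Not NE.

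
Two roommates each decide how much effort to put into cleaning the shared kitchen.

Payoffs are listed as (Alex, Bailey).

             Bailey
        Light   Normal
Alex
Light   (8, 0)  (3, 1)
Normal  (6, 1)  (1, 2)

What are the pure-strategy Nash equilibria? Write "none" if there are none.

Alex against Light: payoffs 8, 6 → best response Light.
Alex against Normal: payoffs 3, 1 → best response Light.
Bailey against Light: payoffs 0, 1 → best response Normal.
Bailey against Normal: payoffs 1, 2 → best response Normal.
Mutual best responses: (Light, Normal).

Pure NE: (Light, Normal)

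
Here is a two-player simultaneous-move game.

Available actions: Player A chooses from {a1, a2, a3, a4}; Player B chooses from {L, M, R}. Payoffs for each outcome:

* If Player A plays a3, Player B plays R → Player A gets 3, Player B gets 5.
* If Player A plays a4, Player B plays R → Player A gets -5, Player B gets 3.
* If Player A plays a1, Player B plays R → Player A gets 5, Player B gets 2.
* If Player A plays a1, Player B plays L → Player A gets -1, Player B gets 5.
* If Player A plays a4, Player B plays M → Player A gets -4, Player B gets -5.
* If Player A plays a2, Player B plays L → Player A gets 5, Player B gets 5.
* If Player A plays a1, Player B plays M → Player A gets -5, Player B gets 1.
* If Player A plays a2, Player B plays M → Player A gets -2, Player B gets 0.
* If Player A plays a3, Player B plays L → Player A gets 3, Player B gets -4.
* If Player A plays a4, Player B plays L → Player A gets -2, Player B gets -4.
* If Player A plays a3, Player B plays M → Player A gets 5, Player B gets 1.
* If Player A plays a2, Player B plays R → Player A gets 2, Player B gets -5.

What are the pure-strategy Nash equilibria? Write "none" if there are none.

(a2, L)

Mark each player's best response to every combination of opponents' strategies; a profile where every player is best-responding is a pure Nash equilibrium.
Player A against L: payoffs -1, 5, 3, -2 → best response a2.
Player A against M: payoffs -5, -2, 5, -4 → best response a3.
Player A against R: payoffs 5, 2, 3, -5 → best response a1.
Player B against a1: payoffs 5, 1, 2 → best response L.
Player B against a2: payoffs 5, 0, -5 → best response L.
Player B against a3: payoffs -4, 1, 5 → best response R.
Player B against a4: payoffs -4, -5, 3 → best response R.
Mutual best responses: (a2, L).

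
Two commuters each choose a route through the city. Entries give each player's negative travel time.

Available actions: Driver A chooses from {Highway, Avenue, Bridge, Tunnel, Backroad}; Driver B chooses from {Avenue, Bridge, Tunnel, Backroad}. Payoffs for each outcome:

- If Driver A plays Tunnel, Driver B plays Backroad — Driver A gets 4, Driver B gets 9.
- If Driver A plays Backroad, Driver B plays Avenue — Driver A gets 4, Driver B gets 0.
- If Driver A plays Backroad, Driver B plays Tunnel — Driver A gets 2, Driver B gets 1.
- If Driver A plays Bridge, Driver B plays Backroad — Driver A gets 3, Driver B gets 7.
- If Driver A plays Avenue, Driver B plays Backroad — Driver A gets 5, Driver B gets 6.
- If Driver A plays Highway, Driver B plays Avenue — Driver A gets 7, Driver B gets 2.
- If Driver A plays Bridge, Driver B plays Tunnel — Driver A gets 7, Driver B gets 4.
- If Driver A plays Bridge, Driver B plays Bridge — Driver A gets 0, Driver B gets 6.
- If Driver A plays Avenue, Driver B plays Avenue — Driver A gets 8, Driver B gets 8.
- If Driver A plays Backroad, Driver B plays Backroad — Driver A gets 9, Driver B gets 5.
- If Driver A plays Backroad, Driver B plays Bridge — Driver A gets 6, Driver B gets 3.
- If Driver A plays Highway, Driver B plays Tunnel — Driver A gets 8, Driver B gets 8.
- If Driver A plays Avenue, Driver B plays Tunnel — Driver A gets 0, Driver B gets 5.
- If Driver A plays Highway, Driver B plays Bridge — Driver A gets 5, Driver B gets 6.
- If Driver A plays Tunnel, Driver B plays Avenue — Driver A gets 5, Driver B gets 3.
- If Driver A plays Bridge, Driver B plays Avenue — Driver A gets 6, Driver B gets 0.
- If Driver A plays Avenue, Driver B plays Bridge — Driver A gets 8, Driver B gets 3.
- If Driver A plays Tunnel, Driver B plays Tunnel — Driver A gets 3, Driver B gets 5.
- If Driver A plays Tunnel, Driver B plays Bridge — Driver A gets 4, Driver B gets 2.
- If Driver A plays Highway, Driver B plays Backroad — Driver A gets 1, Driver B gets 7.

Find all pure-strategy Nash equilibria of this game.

Driver A against Avenue: payoffs 7, 8, 6, 5, 4 → best response Avenue.
Driver A against Bridge: payoffs 5, 8, 0, 4, 6 → best response Avenue.
Driver A against Tunnel: payoffs 8, 0, 7, 3, 2 → best response Highway.
Driver A against Backroad: payoffs 1, 5, 3, 4, 9 → best response Backroad.
Driver B against Highway: payoffs 2, 6, 8, 7 → best response Tunnel.
Driver B against Avenue: payoffs 8, 3, 5, 6 → best response Avenue.
Driver B against Bridge: payoffs 0, 6, 4, 7 → best response Backroad.
Driver B against Tunnel: payoffs 3, 2, 5, 9 → best response Backroad.
Driver B against Backroad: payoffs 0, 3, 1, 5 → best response Backroad.
Mutual best responses: (Highway, Tunnel); (Avenue, Avenue); (Backroad, Backroad).

(Highway, Tunnel) and (Avenue, Avenue) and (Backroad, Backroad)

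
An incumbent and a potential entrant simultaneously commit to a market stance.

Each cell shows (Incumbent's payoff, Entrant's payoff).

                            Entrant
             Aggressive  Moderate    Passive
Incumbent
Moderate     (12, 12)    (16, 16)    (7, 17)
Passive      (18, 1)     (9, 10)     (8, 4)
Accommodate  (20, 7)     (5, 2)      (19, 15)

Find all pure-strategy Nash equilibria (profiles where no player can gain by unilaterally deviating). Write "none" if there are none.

(Moderate, Aggressive): Incumbent can switch to Passive (12 → 18). Not NE.
(Moderate, Moderate): Entrant can switch to Passive (16 → 17). Not NE.
(Moderate, Passive): Incumbent can switch to Passive (7 → 8). Not NE.
(Passive, Aggressive): Incumbent can switch to Accommodate (18 → 20). Not NE.
(Passive, Moderate): Incumbent can switch to Moderate (9 → 16). Not NE.
(Passive, Passive): Incumbent can switch to Accommodate (8 → 19). Not NE.
(Accommodate, Passive): Incumbent gets 19, best alternative 8; Entrant gets 15, best alternative 7. No profitable deviation — NE.
(The remaining 2 profiles each have a profitable deviation by the same check.)

(Accommodate, Passive)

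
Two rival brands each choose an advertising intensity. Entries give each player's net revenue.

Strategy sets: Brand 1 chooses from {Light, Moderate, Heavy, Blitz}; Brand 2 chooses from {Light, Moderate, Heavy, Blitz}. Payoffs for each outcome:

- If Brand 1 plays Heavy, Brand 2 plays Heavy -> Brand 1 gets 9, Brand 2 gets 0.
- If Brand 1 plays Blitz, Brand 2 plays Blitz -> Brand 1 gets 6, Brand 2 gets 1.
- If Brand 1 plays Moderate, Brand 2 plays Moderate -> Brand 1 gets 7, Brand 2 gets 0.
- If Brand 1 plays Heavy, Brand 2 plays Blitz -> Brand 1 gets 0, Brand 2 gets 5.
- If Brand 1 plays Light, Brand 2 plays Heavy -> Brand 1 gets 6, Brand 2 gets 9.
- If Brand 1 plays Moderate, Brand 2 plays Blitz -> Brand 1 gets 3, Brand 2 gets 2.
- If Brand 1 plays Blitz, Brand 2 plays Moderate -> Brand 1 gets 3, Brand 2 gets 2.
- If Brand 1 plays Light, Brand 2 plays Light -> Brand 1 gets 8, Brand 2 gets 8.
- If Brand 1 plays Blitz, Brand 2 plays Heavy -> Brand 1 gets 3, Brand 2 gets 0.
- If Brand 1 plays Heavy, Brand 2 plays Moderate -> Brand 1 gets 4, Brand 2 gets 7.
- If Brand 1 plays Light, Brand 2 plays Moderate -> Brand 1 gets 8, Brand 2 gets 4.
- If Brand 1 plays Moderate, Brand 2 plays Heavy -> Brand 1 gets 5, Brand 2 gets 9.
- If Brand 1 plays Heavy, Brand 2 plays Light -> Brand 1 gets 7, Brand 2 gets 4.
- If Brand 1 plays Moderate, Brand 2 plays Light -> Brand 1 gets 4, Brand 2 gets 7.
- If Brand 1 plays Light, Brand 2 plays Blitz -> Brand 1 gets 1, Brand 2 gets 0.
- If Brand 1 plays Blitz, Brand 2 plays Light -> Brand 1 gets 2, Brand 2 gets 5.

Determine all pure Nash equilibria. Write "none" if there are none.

No pure-strategy Nash equilibrium.

Brand 1 against Light: payoffs 8, 4, 7, 2 → best response Light.
Brand 1 against Moderate: payoffs 8, 7, 4, 3 → best response Light.
Brand 1 against Heavy: payoffs 6, 5, 9, 3 → best response Heavy.
Brand 1 against Blitz: payoffs 1, 3, 0, 6 → best response Blitz.
Brand 2 against Light: payoffs 8, 4, 9, 0 → best response Heavy.
Brand 2 against Moderate: payoffs 7, 0, 9, 2 → best response Heavy.
Brand 2 against Heavy: payoffs 4, 7, 0, 5 → best response Moderate.
Brand 2 against Blitz: payoffs 5, 2, 0, 1 → best response Light.
No profile is a mutual best response for all players.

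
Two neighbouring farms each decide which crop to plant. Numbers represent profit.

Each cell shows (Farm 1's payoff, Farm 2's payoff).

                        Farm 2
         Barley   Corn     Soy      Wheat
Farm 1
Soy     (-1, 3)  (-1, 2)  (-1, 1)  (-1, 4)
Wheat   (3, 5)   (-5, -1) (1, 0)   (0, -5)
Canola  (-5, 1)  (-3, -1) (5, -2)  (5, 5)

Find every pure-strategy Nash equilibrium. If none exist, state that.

Farm 1 against Barley: payoffs -1, 3, -5 → best response Wheat.
Farm 1 against Corn: payoffs -1, -5, -3 → best response Soy.
Farm 1 against Soy: payoffs -1, 1, 5 → best response Canola.
Farm 1 against Wheat: payoffs -1, 0, 5 → best response Canola.
Farm 2 against Soy: payoffs 3, 2, 1, 4 → best response Wheat.
Farm 2 against Wheat: payoffs 5, -1, 0, -5 → best response Barley.
Farm 2 against Canola: payoffs 1, -1, -2, 5 → best response Wheat.
Mutual best responses: (Wheat, Barley); (Canola, Wheat).

(Wheat, Barley), (Canola, Wheat)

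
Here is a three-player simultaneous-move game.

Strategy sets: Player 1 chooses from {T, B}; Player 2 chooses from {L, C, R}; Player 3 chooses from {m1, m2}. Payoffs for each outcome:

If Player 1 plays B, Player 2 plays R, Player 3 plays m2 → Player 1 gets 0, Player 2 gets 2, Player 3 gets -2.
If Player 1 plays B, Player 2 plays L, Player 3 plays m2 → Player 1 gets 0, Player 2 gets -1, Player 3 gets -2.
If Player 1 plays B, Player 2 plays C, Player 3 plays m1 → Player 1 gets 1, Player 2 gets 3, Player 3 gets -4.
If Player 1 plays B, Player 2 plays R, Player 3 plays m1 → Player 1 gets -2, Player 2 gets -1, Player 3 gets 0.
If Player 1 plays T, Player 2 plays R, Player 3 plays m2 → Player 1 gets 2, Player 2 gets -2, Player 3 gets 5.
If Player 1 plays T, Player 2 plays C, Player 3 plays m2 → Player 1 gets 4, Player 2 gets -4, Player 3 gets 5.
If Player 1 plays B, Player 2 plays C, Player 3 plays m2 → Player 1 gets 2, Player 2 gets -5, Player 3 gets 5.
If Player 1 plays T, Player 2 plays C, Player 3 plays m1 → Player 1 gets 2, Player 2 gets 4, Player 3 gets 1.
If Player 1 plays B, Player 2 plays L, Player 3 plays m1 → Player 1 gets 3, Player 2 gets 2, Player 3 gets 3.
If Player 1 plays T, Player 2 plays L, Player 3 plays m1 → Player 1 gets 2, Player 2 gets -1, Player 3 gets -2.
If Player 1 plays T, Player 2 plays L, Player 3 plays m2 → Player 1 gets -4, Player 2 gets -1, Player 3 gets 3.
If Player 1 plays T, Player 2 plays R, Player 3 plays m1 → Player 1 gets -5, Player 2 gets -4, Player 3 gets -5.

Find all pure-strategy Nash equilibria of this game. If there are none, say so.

No pure-strategy Nash equilibrium.

Player 1 against (L, m1): payoffs 2, 3 → best response B.
Player 1 against (L, m2): payoffs -4, 0 → best response B.
Player 1 against (C, m1): payoffs 2, 1 → best response T.
Player 1 against (C, m2): payoffs 4, 2 → best response T.
Player 1 against (R, m1): payoffs -5, -2 → best response B.
Player 1 against (R, m2): payoffs 2, 0 → best response T.
Player 2 against (T, m1): payoffs -1, 4, -4 → best response C.
Player 2 against (T, m2): payoffs -1, -4, -2 → best response L.
Player 2 against (B, m1): payoffs 2, 3, -1 → best response C.
Player 2 against (B, m2): payoffs -1, -5, 2 → best response R.
Player 3 against (T, L): payoffs -2, 3 → best response m2.
Player 3 against (T, C): payoffs 1, 5 → best response m2.
Player 3 against (T, R): payoffs -5, 5 → best response m2.
Player 3 against (B, L): payoffs 3, -2 → best response m1.
Player 3 against (B, C): payoffs -4, 5 → best response m2.
Player 3 against (B, R): payoffs 0, -2 → best response m1.
No profile is a mutual best response for all players.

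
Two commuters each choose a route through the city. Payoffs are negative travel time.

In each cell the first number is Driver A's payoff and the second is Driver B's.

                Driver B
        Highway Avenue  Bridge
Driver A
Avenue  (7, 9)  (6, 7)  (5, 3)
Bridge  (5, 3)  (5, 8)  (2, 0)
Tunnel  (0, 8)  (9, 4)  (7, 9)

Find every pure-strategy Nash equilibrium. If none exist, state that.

The pure Nash equilibria are (Avenue, Highway) and (Tunnel, Bridge).

For each player, find the best response to each opponent profile; mutual best responses are the pure NE.
Driver A against Highway: payoffs 7, 5, 0 → best response Avenue.
Driver A against Avenue: payoffs 6, 5, 9 → best response Tunnel.
Driver A against Bridge: payoffs 5, 2, 7 → best response Tunnel.
Driver B against Avenue: payoffs 9, 7, 3 → best response Highway.
Driver B against Bridge: payoffs 3, 8, 0 → best response Avenue.
Driver B against Tunnel: payoffs 8, 4, 9 → best response Bridge.
Mutual best responses: (Avenue, Highway); (Tunnel, Bridge).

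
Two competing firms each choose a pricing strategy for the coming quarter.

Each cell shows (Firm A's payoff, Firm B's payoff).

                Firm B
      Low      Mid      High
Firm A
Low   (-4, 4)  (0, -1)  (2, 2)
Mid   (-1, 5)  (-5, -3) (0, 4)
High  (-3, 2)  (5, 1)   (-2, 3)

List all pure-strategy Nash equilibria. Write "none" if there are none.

(Low, Low): Firm A can switch to Mid (-4 → -1). Not NE.
(Low, Mid): Firm A can switch to High (0 → 5). Not NE.
(Low, High): Firm B can switch to Low (2 → 4). Not NE.
(Mid, Low): Firm A gets -1, best alternative -3; Firm B gets 5, best alternative 4. No profitable deviation — NE.
(Mid, Mid): Firm A can switch to Low (-5 → 0). Not NE.
(Mid, High): Firm A can switch to Low (0 → 2). Not NE.
(High, Low): Firm A can switch to Mid (-3 → -1). Not NE.
(High, Mid): Firm B can switch to Low (1 → 2). Not NE.
(High, High): Firm A can switch to Low (-2 → 2). Not NE.

Pure NE: (Mid, Low)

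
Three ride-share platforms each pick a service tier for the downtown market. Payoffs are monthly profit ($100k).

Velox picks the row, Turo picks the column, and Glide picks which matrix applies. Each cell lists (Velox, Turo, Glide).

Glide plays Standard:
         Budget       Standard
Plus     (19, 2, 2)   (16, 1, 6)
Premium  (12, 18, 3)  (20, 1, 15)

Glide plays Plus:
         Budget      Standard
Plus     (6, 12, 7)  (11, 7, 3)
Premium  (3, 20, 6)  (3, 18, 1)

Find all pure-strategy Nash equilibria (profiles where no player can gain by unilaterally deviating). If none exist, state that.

For each player, find the best response to each opponent profile; mutual best responses are the pure NE.
Velox against (Budget, Standard): payoffs 19, 12 → best response Plus.
Velox against (Budget, Plus): payoffs 6, 3 → best response Plus.
Velox against (Standard, Standard): payoffs 16, 20 → best response Premium.
Velox against (Standard, Plus): payoffs 11, 3 → best response Plus.
Turo against (Plus, Standard): payoffs 2, 1 → best response Budget.
Turo against (Plus, Plus): payoffs 12, 7 → best response Budget.
Turo against (Premium, Standard): payoffs 18, 1 → best response Budget.
Turo against (Premium, Plus): payoffs 20, 18 → best response Budget.
Glide against (Plus, Budget): payoffs 2, 7 → best response Plus.
Glide against (Plus, Standard): payoffs 6, 3 → best response Standard.
Glide against (Premium, Budget): payoffs 3, 6 → best response Plus.
Glide against (Premium, Standard): payoffs 15, 1 → best response Standard.
Mutual best responses: (Plus, Budget, Plus).

Pure NE: (Plus, Budget, Plus)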